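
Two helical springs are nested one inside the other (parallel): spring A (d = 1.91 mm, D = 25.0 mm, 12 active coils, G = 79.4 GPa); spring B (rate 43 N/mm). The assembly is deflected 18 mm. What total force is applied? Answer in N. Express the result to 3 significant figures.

k_A = Gd⁴/(8D³N_a) = (79.4×10³)(1.91⁴)/(8·25.0³·12) = 0.70447 N/mm
Parallel: k_eq = 0.70447 + 43 = 43.704 N/mm
F = k_eq·δ = 43.704·18 = 786.68 N

787 N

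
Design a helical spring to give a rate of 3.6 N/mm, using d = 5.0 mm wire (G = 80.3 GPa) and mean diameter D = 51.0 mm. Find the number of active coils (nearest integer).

N_a = Gd⁴/(8D³k) = (80.3×10³ × 5.0⁴)/(8 × 51.0³ × 3.6)
    = 5.01875e+07 / 3.82035e+06 = 13.14 → 13 coils

13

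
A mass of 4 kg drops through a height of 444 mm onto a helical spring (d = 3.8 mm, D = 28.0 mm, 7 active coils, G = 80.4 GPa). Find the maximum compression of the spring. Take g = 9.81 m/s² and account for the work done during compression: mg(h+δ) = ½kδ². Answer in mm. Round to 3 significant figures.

53.5 mm

k = Gd⁴/(8D³N_a) = (80.4×10³)(3.8⁴)/(8·28.0³·7) = 13.637 N/mm
W = mg = 4 × 9.81 = 39.24 N
½kδ² − Wδ − Wh = 0 → δ = (W + √(W² + 2kWh))/k
δ = (39.24 + √(1539.8 + 475193))/13.637 = (39.24 + 690.46)/13.637 = 53.508 mm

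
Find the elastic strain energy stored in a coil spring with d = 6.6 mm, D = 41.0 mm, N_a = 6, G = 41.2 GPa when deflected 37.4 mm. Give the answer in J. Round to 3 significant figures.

k = Gd⁴/(8D³N_a) = (41.2×10³)(6.6⁴)/(8·41.0³·6) = 23.631 N/mm
U = ½kδ² = 0.5 × 23.631 × 37.4² = 16527 N·mm = 16.527 J

16.5 J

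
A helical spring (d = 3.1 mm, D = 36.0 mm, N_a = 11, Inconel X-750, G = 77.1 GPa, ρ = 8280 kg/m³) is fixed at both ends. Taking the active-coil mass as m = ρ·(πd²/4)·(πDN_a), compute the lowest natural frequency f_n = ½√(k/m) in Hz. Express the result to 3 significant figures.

74.7 Hz

k = Gd⁴/(8D³N_a) = (77.1×10³)(3.1⁴)/(8·36.0³·11) = 1.7342 N/mm = 1734.2 N/m
Wire length L = πDN_a = π·36.0·11 = 1244.1 mm
m = ρ·(πd²/4)·L = 8280 × 7.5477×10⁻⁶ m² × 1.2441 m = 0.077748 kg
f_n = ½√(k/m) = 0.5·√(1734.2/0.077748) = 0.5·√(22306) = 74.676 Hz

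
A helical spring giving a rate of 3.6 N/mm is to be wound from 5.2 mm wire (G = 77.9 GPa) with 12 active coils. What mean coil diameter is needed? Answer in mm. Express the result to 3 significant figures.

D = (Gd⁴/(8N_a·k))^(1/3) = (77.9×10³·5.2⁴/(8·12·3.6))^(1/3)
  = (164808)^(1/3) = 54.8267 mm

54.8 mm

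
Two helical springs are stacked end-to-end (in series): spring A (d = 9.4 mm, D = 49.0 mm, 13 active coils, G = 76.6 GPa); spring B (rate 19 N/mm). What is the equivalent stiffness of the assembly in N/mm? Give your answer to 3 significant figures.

13.7 N/mm

k_A = Gd⁴/(8D³N_a) = (76.6×10³)(9.4⁴)/(8·49.0³·13) = 48.879 N/mm
Series: 1/k_eq = 1/48.879 + 1/19 = 0.07309; k_eq = 13.682 N/mm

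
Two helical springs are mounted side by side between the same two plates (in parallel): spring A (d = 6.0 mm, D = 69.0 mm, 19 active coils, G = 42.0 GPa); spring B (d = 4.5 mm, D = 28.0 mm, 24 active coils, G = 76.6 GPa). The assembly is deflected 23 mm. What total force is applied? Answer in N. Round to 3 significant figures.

k_A = Gd⁴/(8D³N_a) = (42.0×10³)(6.0⁴)/(8·69.0³·19) = 1.0901 N/mm
k_B = Gd⁴/(8D³N_a) = (76.6×10³)(4.5⁴)/(8·28.0³·24) = 7.4525 N/mm
Parallel: k_eq = 1.0901 + 7.4525 = 8.5426 N/mm
F = k_eq·δ = 8.5426·23 = 196.48 N

196 N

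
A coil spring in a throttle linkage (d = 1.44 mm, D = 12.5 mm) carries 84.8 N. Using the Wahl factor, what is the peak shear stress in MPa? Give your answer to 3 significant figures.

1060 MPa

Spring index C = D/d = 12.5/1.44 = 8.6806
K_W = (4C−1)/(4C−4) + 0.615/C = 33.722/30.722 + 0.0708 = 1.1685
τ₀ = 8FD/(πd³) = 8·84.8·12.5/(π·1.44³) = 8480/9.3807 = 903.98 MPa
τ_max = K·τ₀ = 1.1685 × 903.98 = 1056.3 MPa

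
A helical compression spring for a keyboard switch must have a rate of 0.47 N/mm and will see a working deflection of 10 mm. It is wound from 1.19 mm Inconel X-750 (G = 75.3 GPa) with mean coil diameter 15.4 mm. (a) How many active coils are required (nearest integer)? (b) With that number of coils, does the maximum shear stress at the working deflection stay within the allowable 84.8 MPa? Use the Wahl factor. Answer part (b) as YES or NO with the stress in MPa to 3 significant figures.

(a) 11 coils; (b) NO, τ_max = 121 MPa

N_a = Gd⁴/(8D³k) = (75.3×10³)(1.19⁴)/(8·15.4³·0.47) = 11 → N_a = 11
Actual rate k = Gd⁴/(8D³·11) = 0.46983 N/mm
Working load F = kδ = 0.46983·10 = 4.6983 N
C = 15.4/1.19 = 12.9412; K_W = (4C−1)/(4C−4)+0.615/C = 1.1103
τ_max = K_W·8FD/(πd³) = 1.1103·109.33 = 121.4 MPa
τ_max > 84.8 MPa → exceeds allowable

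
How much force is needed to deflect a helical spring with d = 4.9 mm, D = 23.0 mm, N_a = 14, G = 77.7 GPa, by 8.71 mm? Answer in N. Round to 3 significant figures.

k = Gd⁴/(8D³N_a) = (77.7×10³)(4.9⁴)/(8·23.0³·14) = 32.87 N/mm
F = k·δ = 32.87 × 8.71 = 286.3 N

286 N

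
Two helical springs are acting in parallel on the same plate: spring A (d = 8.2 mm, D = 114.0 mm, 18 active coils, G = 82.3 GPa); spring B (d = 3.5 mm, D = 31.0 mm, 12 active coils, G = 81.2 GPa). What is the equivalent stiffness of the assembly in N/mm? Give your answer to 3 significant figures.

6.00 N/mm

k_A = Gd⁴/(8D³N_a) = (82.3×10³)(8.2⁴)/(8·114.0³·18) = 1.7441 N/mm
k_B = Gd⁴/(8D³N_a) = (81.2×10³)(3.5⁴)/(8·31.0³·12) = 4.2606 N/mm
Parallel: k_eq = 1.7441 + 4.2606 = 6.0047 N/mm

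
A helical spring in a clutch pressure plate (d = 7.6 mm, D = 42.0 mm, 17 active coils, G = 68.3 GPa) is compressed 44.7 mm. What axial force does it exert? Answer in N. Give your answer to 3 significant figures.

1010 N

k = Gd⁴/(8D³N_a) = (68.3×10³)(7.6⁴)/(8·42.0³·17) = 22.615 N/mm
F = k·δ = 22.615 × 44.7 = 1010.9 N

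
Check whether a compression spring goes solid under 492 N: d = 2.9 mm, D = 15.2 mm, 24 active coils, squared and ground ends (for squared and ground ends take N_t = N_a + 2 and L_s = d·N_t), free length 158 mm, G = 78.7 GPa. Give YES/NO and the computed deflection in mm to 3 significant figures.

NO, δ = 59.6 mm

k = Gd⁴/(8D³N_a) = (78.7×10³)(2.9⁴)/(8·15.2³·24) = 8.2553 N/mm
N_t = 26; L_s = 2.9·26 = 75.4 mm; δ_solid = L₀ − L_s = 158 − 75.4 = 82.6 mm
δ = F/k = 492/8.2553 = 59.598 mm
δ < δ_solid → spring does not go solid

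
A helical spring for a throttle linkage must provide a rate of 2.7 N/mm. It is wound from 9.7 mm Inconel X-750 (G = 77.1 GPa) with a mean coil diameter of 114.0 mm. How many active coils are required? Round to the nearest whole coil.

21

N_a = Gd⁴/(8D³k) = (77.1×10³ × 9.7⁴)/(8 × 114.0³ × 2.7)
    = 6.82561e+08 / 3.20014e+07 = 21.33 → 21 coils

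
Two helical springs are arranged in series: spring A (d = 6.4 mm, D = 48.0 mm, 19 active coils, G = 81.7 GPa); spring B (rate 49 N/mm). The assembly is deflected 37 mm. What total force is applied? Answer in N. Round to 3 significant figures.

k_A = Gd⁴/(8D³N_a) = (81.7×10³)(6.4⁴)/(8·48.0³·19) = 8.1541 N/mm
Series: 1/k_eq = 1/8.1541 + 1/49 = 0.14305; k_eq = 6.9907 N/mm
F = k_eq·δ = 6.9907·37 = 258.66 N

259 N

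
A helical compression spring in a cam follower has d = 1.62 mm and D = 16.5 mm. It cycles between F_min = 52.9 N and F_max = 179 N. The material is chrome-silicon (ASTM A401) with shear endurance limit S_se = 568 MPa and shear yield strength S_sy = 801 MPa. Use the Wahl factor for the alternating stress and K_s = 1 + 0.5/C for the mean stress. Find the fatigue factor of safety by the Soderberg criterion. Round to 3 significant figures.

0.363

C = D/d = 16.5/1.62 = 10.1852; K_W = (4C−1)/(4C−4)+0.615/C = 1.1420; K_s = 1+0.5/C = 1.0491
F_a = (F_max−F_min)/2 = 63.05 N; F_m = (F_max+F_min)/2 = 115.95 N
τ_a = K_W·8F_aD/(πd³) = 1.1420 × 623.11 = 711.61 MPa
τ_m = K_s·8F_mD/(πd³) = 1.0491 × 1145.9 = 1202.2 MPa
Soderberg: 1/n_f = τ_a/S_se + τ_m/S_sy = 711.61/568 + 1202.2/801 = 1.25284 + 1.50083 = 2.7537
n_f = 1/2.7537 = 0.3632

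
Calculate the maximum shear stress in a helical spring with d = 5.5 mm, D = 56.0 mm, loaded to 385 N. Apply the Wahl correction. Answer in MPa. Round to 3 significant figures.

377 MPa

Spring index C = D/d = 56.0/5.5 = 10.1818
K_W = (4C−1)/(4C−4) + 0.615/C = 39.727/36.727 + 0.0604 = 1.1421
τ₀ = 8FD/(πd³) = 8·385·56.0/(π·5.5³) = 172480/522.68 = 329.99 MPa
τ_max = K·τ₀ = 1.1421 × 329.99 = 376.88 MPa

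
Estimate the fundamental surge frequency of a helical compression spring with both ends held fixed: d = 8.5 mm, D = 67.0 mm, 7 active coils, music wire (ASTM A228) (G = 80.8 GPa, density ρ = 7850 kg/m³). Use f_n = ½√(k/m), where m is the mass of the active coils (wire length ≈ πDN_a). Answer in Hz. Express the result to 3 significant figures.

k = Gd⁴/(8D³N_a) = (80.8×10³)(8.5⁴)/(8·67.0³·7) = 25.042 N/mm = 25042 N/m
Wire length L = πDN_a = π·67.0·7 = 1473.4 mm
m = ρ·(πd²/4)·L = 7850 × 56.745×10⁻⁶ m² × 1.4734 m = 0.65633 kg
f_n = ½√(k/m) = 0.5·√(25042/0.65633) = 0.5·√(38155) = 97.667 Hz

97.7 Hz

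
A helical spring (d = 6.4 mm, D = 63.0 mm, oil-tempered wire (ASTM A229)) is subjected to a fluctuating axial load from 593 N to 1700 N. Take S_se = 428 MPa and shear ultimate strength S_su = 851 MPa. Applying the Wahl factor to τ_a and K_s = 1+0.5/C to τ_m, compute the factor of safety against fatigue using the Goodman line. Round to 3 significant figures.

C = D/d = 63.0/6.4 = 9.8438; K_W = (4C−1)/(4C−4)+0.615/C = 1.1473; K_s = 1+0.5/C = 1.0508
F_a = (F_max−F_min)/2 = 553.5 N; F_m = (F_max+F_min)/2 = 1146.5 N
τ_a = K_W·8F_aD/(πd³) = 1.1473 × 338.73 = 388.62 MPa
τ_m = K_s·8F_mD/(πd³) = 1.0508 × 701.64 = 737.28 MPa
Goodman: 1/n_f = τ_a/S_se + τ_m/S_su = 388.62/428 + 737.28/851 = 0.90800 + 0.86637 = 1.7744
n_f = 1/1.7744 = 0.5636

0.564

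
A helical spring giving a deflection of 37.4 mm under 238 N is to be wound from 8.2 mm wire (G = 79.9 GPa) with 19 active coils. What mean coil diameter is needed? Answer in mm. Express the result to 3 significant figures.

72.0 mm

Required rate k = F/δ = 238/37.4 = 6.3636 N/mm
D = (Gd⁴/(8N_a·k))^(1/3) = (79.9×10³·8.2⁴/(8·19·6.3636))^(1/3)
  = (373468)^(1/3) = 72.0141 mm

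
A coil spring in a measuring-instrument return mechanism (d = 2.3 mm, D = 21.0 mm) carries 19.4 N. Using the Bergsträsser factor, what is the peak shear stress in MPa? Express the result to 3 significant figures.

98.0 MPa

Spring index C = D/d = 21.0/2.3 = 9.1304
K_B = (4C+2)/(4C−3) = 38.522/33.522 = 1.1492
τ₀ = 8FD/(πd³) = 8·19.4·21.0/(π·2.3³) = 3259.2/38.224 = 85.266 MPa
τ_max = K·τ₀ = 1.1492 × 85.266 = 97.984 MPa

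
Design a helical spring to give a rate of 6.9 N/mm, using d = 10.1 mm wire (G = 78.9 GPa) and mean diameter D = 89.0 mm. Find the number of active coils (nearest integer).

N_a = Gd⁴/(8D³k) = (78.9×10³ × 10.1⁴)/(8 × 89.0³ × 6.9)
    = 8.21037e+08 / 3.89143e+07 = 21.1 → 21 coils

21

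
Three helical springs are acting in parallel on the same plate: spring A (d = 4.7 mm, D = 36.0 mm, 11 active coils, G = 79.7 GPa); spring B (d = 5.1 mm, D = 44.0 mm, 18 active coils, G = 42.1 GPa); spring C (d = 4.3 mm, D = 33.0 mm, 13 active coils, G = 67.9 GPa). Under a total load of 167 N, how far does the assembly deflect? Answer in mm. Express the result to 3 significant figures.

9.28 mm

k_A = Gd⁴/(8D³N_a) = (79.7×10³)(4.7⁴)/(8·36.0³·11) = 9.4724 N/mm
k_B = Gd⁴/(8D³N_a) = (42.1×10³)(5.1⁴)/(8·44.0³·18) = 2.3219 N/mm
k_C = Gd⁴/(8D³N_a) = (67.9×10³)(4.3⁴)/(8·33.0³·13) = 6.2111 N/mm
Parallel: k_eq = 9.4724 + 2.3219 + 6.2111 = 18.005 N/mm
δ = F/k_eq = 167/18.005 = 9.275 mm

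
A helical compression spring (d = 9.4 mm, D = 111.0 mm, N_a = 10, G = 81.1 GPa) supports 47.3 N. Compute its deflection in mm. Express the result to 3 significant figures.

8.17 mm

k = Gd⁴/(8D³N_a) = (81.1×10³)(9.4⁴)/(8·111.0³·10) = 5.7873 N/mm
δ = F/k = 47.3 / 5.7873 = 8.1731 mm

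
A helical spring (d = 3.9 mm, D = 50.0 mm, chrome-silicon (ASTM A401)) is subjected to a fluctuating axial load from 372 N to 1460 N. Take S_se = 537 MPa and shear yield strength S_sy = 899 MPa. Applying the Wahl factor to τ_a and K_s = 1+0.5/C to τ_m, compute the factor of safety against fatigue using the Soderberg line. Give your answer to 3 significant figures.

C = D/d = 50.0/3.9 = 12.8205; K_W = (4C−1)/(4C−4)+0.615/C = 1.1114; K_s = 1+0.5/C = 1.0390
F_a = (F_max−F_min)/2 = 544 N; F_m = (F_max+F_min)/2 = 916 N
τ_a = K_W·8F_aD/(πd³) = 1.1114 × 1167.7 = 1297.8 MPa
τ_m = K_s·8F_mD/(πd³) = 1.0390 × 1966.1 = 2042.8 MPa
Soderberg: 1/n_f = τ_a/S_se + τ_m/S_sy = 1297.8/537 + 2042.8/899 = 2.41668 + 2.27231 = 4.689
n_f = 1/4.689 = 0.2133

0.213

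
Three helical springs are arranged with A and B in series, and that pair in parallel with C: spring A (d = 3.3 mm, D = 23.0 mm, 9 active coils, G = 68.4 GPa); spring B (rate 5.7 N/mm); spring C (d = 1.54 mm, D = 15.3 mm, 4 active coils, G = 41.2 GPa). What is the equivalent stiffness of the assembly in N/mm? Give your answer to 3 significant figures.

k_A = Gd⁴/(8D³N_a) = (68.4×10³)(3.3⁴)/(8·23.0³·9) = 9.2597 N/mm
k_C = Gd⁴/(8D³N_a) = (41.2×10³)(1.54⁴)/(8·15.3³·4) = 2.0219 N/mm
Springs A,B series: k_AB = 1/(1/9.2597+1/5.7) = 3.5282 N/mm; parallel with C: k_eq = 3.5282+2.0219 = 5.55 N/mm

5.55 N/mm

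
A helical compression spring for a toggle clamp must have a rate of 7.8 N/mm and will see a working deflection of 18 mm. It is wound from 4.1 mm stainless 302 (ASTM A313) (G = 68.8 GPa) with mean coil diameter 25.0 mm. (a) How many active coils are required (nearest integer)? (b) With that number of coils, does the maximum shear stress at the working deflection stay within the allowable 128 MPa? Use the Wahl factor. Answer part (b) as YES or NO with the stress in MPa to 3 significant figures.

N_a = Gd⁴/(8D³k) = (68.8×10³)(4.1⁴)/(8·25.0³·7.8) = 19.94 → N_a = 20
Actual rate k = Gd⁴/(8D³·20) = 7.7765 N/mm
Working load F = kδ = 7.7765·18 = 139.98 N
C = 25.0/4.1 = 6.0976; K_W = (4C−1)/(4C−4)+0.615/C = 1.2480
τ_max = K_W·8FD/(πd³) = 1.2480·129.3 = 161.36 MPa
τ_max > 128 MPa → exceeds allowable

(a) 20 coils; (b) NO, τ_max = 161 MPa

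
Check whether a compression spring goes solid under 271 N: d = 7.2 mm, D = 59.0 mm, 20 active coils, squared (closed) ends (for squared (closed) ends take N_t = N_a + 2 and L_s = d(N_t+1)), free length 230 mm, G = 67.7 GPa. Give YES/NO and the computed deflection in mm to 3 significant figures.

k = Gd⁴/(8D³N_a) = (67.7×10³)(7.2⁴)/(8·59.0³·20) = 5.5366 N/mm
N_t = 22; L_s = 7.2·23 = 165.6 mm; δ_solid = L₀ − L_s = 230 − 165.6 = 64.4 mm
δ = F/k = 271/5.5366 = 48.947 mm
δ < δ_solid → spring does not go solid

NO, δ = 48.9 mm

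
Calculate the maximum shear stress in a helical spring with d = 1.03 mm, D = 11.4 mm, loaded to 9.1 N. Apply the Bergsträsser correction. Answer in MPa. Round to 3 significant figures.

Spring index C = D/d = 11.4/1.03 = 11.0680
K_B = (4C+2)/(4C−3) = 46.272/41.272 = 1.1211
τ₀ = 8FD/(πd³) = 8·9.1·11.4/(π·1.03³) = 829.92/3.4329 = 241.75 MPa
τ_max = K·τ₀ = 1.1211 × 241.75 = 271.04 MPa

271 MPa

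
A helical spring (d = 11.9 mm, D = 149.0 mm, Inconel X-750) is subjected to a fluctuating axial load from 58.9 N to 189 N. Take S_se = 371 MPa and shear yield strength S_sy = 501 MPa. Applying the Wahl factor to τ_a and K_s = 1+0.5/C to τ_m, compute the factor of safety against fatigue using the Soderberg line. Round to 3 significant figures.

9.81

C = D/d = 149.0/11.9 = 12.5210; K_W = (4C−1)/(4C−4)+0.615/C = 1.1142; K_s = 1+0.5/C = 1.0399
F_a = (F_max−F_min)/2 = 65.05 N; F_m = (F_max+F_min)/2 = 123.95 N
τ_a = K_W·8F_aD/(πd³) = 1.1142 × 14.646 = 16.319 MPa
τ_m = K_s·8F_mD/(πd³) = 1.0399 × 27.908 = 29.023 MPa
Soderberg: 1/n_f = τ_a/S_se + τ_m/S_sy = 16.319/371 + 29.023/501 = 0.04399 + 0.05793 = 0.10192
n_f = 1/0.10192 = 9.812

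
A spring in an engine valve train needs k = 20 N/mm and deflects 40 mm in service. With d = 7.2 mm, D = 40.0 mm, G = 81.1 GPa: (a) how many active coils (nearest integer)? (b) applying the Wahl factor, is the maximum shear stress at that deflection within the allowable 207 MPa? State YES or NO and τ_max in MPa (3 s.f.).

(a) 21 coils; (b) NO, τ_max = 282 MPa

N_a = Gd⁴/(8D³k) = (81.1×10³)(7.2⁴)/(8·40.0³·20) = 21.28 → N_a = 21
Actual rate k = Gd⁴/(8D³·21) = 20.27 N/mm
Working load F = kδ = 20.27·40 = 810.81 N
C = 40.0/7.2 = 5.5556; K_W = (4C−1)/(4C−4)+0.615/C = 1.2753
τ_max = K_W·8FD/(πd³) = 1.2753·221.27 = 282.19 MPa
τ_max > 207 MPa → exceeds allowable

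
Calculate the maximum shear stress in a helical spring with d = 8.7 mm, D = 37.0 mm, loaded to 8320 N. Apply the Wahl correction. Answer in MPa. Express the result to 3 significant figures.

Spring index C = D/d = 37.0/8.7 = 4.2529
K_W = (4C−1)/(4C−4) + 0.615/C = 16.011/13.011 + 0.1446 = 1.3752
τ₀ = 8FD/(πd³) = 8·8320·37.0/(π·8.7³) = 2.46272e+06/2068.7 = 1190.4 MPa
τ_max = K·τ₀ = 1.3752 × 1190.4 = 1637.1 MPa

1640 MPa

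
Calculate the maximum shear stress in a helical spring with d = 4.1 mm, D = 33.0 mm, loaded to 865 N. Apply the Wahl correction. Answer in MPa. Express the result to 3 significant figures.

1250 MPa

Spring index C = D/d = 33.0/4.1 = 8.0488
K_W = (4C−1)/(4C−4) + 0.615/C = 31.195/28.195 + 0.0764 = 1.1828
τ₀ = 8FD/(πd³) = 8·865·33.0/(π·4.1³) = 228360/216.52 = 1054.7 MPa
τ_max = K·τ₀ = 1.1828 × 1054.7 = 1247.5 MPa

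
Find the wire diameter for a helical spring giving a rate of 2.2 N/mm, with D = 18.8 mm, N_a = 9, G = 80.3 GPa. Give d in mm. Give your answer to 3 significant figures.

1.90 mm

d = (8D³N_a·k / G)^(1/4) = (8·18.8³·9·2.2 / (80.3×10³))^0.25
  = (13.107)^0.25 = 1.9027 mm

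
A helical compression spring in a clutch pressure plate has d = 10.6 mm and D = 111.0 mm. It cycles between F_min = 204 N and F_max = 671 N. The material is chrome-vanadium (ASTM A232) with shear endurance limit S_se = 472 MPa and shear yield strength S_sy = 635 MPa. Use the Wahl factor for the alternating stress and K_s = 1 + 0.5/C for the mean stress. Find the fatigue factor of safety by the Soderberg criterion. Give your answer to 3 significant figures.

3.28

C = D/d = 111.0/10.6 = 10.4717; K_W = (4C−1)/(4C−4)+0.615/C = 1.1379; K_s = 1+0.5/C = 1.0477
F_a = (F_max−F_min)/2 = 233.5 N; F_m = (F_max+F_min)/2 = 437.5 N
τ_a = K_W·8F_aD/(πd³) = 1.1379 × 55.416 = 63.058 MPa
τ_m = K_s·8F_mD/(πd³) = 1.0477 × 103.83 = 108.79 MPa
Soderberg: 1/n_f = τ_a/S_se + τ_m/S_sy = 63.058/472 + 108.79/635 = 0.13360 + 0.17132 = 0.30492
n_f = 1/0.30492 = 3.28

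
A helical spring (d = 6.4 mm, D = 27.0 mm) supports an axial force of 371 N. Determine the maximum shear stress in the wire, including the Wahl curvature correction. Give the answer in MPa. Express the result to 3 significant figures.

Spring index C = D/d = 27.0/6.4 = 4.2188
K_W = (4C−1)/(4C−4) + 0.615/C = 15.875/12.875 + 0.1458 = 1.3788
τ₀ = 8FD/(πd³) = 8·371·27.0/(π·6.4³) = 80136/823.55 = 97.306 MPa
τ_max = K·τ₀ = 1.3788 × 97.306 = 134.16 MPa

134 MPa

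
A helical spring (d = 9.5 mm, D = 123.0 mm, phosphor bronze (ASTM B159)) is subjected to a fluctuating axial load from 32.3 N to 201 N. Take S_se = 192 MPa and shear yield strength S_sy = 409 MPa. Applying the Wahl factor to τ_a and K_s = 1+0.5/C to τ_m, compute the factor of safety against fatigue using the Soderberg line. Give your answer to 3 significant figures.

C = D/d = 123.0/9.5 = 12.9474; K_W = (4C−1)/(4C−4)+0.615/C = 1.1103; K_s = 1+0.5/C = 1.0386
F_a = (F_max−F_min)/2 = 84.35 N; F_m = (F_max+F_min)/2 = 116.65 N
τ_a = K_W·8F_aD/(πd³) = 1.1103 × 30.815 = 34.213 MPa
τ_m = K_s·8F_mD/(πd³) = 1.0386 × 42.615 = 44.26 MPa
Soderberg: 1/n_f = τ_a/S_se + τ_m/S_sy = 34.213/192 + 44.26/409 = 0.17819 + 0.10822 = 0.28641
n_f = 1/0.28641 = 3.492

3.49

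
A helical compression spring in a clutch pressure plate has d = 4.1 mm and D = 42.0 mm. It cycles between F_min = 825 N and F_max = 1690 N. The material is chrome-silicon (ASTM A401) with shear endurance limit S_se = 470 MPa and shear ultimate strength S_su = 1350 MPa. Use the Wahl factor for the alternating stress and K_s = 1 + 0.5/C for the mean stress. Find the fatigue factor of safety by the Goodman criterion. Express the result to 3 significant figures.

0.318

C = D/d = 42.0/4.1 = 10.2439; K_W = (4C−1)/(4C−4)+0.615/C = 1.1412; K_s = 1+0.5/C = 1.0488
F_a = (F_max−F_min)/2 = 432.5 N; F_m = (F_max+F_min)/2 = 1257.5 N
τ_a = K_W·8F_aD/(πd³) = 1.1412 × 671.16 = 765.9 MPa
τ_m = K_s·8F_mD/(πd³) = 1.0488 × 1951.4 = 2046.6 MPa
Goodman: 1/n_f = τ_a/S_se + τ_m/S_su = 765.9/470 + 2046.6/1350 = 1.62958 + 1.51603 = 3.1456
n_f = 1/3.1456 = 0.3179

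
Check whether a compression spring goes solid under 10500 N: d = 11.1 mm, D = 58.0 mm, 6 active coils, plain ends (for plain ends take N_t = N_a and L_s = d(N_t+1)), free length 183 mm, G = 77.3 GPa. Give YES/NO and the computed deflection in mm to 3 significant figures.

NO, δ = 83.8 mm

k = Gd⁴/(8D³N_a) = (77.3×10³)(11.1⁴)/(8·58.0³·6) = 125.3 N/mm
N_t = 6; L_s = 11.1·7 = 77.7 mm; δ_solid = L₀ − L_s = 183 − 77.7 = 105.3 mm
δ = F/k = 10500/125.3 = 83.8 mm
δ < δ_solid → spring does not go solid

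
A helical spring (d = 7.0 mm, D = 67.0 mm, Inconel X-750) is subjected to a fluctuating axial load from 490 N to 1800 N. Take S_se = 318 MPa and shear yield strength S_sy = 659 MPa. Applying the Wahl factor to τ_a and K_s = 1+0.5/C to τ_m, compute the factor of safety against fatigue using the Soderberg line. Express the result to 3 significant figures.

C = D/d = 67.0/7.0 = 9.5714; K_W = (4C−1)/(4C−4)+0.615/C = 1.1518; K_s = 1+0.5/C = 1.0522
F_a = (F_max−F_min)/2 = 655 N; F_m = (F_max+F_min)/2 = 1145 N
τ_a = K_W·8F_aD/(πd³) = 1.1518 × 325.81 = 375.25 MPa
τ_m = K_s·8F_mD/(πd³) = 1.0522 × 569.54 = 599.29 MPa
Soderberg: 1/n_f = τ_a/S_se + τ_m/S_sy = 375.25/318 + 599.29/659 = 1.18003 + 0.90940 = 2.0894
n_f = 1/2.0894 = 0.4786

0.479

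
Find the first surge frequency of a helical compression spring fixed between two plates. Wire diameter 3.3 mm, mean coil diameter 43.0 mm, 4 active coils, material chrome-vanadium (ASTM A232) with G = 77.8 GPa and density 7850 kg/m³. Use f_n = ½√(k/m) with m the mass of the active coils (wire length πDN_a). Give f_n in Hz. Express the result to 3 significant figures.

k = Gd⁴/(8D³N_a) = (77.8×10³)(3.3⁴)/(8·43.0³·4) = 3.6264 N/mm = 3626.4 N/m
Wire length L = πDN_a = π·43.0·4 = 540.35 mm
m = ρ·(πd²/4)·L = 7850 × 8.553×10⁻⁶ m² × 0.54035 m = 0.03628 kg
f_n = ½√(k/m) = 0.5·√(3626.4/0.03628) = 0.5·√(99957) = 158.08 Hz

158 Hz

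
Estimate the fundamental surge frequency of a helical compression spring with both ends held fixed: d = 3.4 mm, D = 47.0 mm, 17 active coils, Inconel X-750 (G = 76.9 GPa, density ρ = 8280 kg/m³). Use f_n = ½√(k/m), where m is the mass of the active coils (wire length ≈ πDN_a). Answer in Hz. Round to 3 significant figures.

k = Gd⁴/(8D³N_a) = (76.9×10³)(3.4⁴)/(8·47.0³·17) = 0.7278 N/mm = 727.8 N/m
Wire length L = πDN_a = π·47.0·17 = 2510.1 mm
m = ρ·(πd²/4)·L = 8280 × 9.0792×10⁻⁶ m² × 2.5101 m = 0.1887 kg
f_n = ½√(k/m) = 0.5·√(727.8/0.1887) = 0.5·√(3856.9) = 31.052 Hz

31.1 Hz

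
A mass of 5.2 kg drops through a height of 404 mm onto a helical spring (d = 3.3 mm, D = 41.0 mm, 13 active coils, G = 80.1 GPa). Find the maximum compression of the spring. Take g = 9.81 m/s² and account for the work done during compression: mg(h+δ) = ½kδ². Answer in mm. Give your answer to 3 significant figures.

219 mm

k = Gd⁴/(8D³N_a) = (80.1×10³)(3.3⁴)/(8·41.0³·13) = 1.3253 N/mm
W = mg = 5.2 × 9.81 = 51.012 N
½kδ² − Wδ − Wh = 0 → δ = (W + √(W² + 2kWh))/k
δ = (51.012 + √(2602.2 + 54624.5))/1.3253 = (51.012 + 239.22)/1.3253 = 219 mm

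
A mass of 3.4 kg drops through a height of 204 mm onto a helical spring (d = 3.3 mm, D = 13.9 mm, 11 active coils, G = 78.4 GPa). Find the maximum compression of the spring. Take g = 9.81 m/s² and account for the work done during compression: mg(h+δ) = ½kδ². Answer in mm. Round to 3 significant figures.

k = Gd⁴/(8D³N_a) = (78.4×10³)(3.3⁴)/(8·13.9³·11) = 39.341 N/mm
W = mg = 3.4 × 9.81 = 33.354 N
½kδ² − Wδ − Wh = 0 → δ = (W + √(W² + 2kWh))/k
δ = (33.354 + √(1112.5 + 535369))/39.341 = (33.354 + 732.45)/39.341 = 19.466 mm

19.5 mm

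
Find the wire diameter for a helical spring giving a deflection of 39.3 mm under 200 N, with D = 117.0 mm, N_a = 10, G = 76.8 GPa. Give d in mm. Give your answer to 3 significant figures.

Required rate k = F/δ = 200/39.3 = 5.0891 N/mm
d = (8D³N_a·k / G)^(1/4) = (8·117.0³·10·5.0891 / (76.8×10³))^0.25
  = (8490.3)^0.25 = 9.5991 mm

9.60 mm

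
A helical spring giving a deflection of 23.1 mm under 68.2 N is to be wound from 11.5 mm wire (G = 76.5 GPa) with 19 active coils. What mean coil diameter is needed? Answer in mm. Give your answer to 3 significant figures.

Required rate k = F/δ = 68.2/23.1 = 2.9524 N/mm
D = (Gd⁴/(8N_a·k))^(1/3) = (76.5×10³·11.5⁴/(8·19·2.9524))^(1/3)
  = (2.98151e+06)^(1/3) = 143.9281 mm

144 mm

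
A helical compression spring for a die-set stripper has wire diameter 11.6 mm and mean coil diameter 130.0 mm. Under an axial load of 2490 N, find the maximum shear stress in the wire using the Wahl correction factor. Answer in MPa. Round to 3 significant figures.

596 MPa

Spring index C = D/d = 130.0/11.6 = 11.2069
K_W = (4C−1)/(4C−4) + 0.615/C = 43.828/40.828 + 0.0549 = 1.1284
τ₀ = 8FD/(πd³) = 8·2490·130.0/(π·11.6³) = 2.5896e+06/4903.7 = 528.09 MPa
τ_max = K·τ₀ = 1.1284 × 528.09 = 595.88 MPa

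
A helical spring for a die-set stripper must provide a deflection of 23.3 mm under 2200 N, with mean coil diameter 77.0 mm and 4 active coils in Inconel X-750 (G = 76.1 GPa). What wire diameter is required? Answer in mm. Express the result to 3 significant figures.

Required rate k = F/δ = 2200/23.3 = 94.421 N/mm
d = (8D³N_a·k / G)^(1/4) = (8·77.0³·4·94.421 / (76.1×10³))^0.25
  = (18126)^0.25 = 11.6032 mm

11.6 mm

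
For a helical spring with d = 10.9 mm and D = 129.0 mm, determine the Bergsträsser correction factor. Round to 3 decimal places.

C = D/d = 129.0/10.9 = 11.8349
K_B = (4C+2)/(4C−3) = 49.339/44.339 = 1.1128

1.113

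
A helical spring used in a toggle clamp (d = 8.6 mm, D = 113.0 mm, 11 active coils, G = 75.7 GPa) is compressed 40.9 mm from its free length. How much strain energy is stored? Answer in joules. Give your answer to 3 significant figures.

2.73 J

k = Gd⁴/(8D³N_a) = (75.7×10³)(8.6⁴)/(8·113.0³·11) = 3.2612 N/mm
U = ½kδ² = 0.5 × 3.2612 × 40.9² = 2727.6 N·mm = 2.7276 J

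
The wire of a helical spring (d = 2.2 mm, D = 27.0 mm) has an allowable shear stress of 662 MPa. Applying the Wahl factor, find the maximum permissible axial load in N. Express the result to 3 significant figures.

91.8 N

C = D/d = 27.0/2.2 = 12.2727
K_W = (4C−1)/(4C−4) + 0.615/C = 48.091/45.091 + 0.0501 = 1.1166
τ_max = K·8FD/(πd³) → F_max = τ_allow·πd³/(8DK)
F_max = 662·π·2.2³/(8·27.0·1.1166) = 22145/241.19 = 91.814 N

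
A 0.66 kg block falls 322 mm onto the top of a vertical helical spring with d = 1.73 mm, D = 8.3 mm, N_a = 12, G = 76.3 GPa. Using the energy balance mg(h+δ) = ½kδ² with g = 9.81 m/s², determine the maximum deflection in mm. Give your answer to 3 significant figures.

k = Gd⁴/(8D³N_a) = (76.3×10³)(1.73⁴)/(8·8.3³·12) = 12.451 N/mm
W = mg = 0.66 × 9.81 = 6.4746 N
½kδ² − Wδ − Wh = 0 → δ = (W + √(W² + 2kWh))/k
δ = (6.4746 + √(41.92 + 51916.1))/12.451 = (6.4746 + 227.94)/12.451 = 18.827 mm

18.8 mm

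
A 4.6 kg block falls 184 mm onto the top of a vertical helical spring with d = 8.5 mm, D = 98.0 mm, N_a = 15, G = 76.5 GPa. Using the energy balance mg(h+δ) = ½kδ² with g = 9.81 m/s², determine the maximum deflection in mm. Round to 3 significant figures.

k = Gd⁴/(8D³N_a) = (76.5×10³)(8.5⁴)/(8·98.0³·15) = 3.5357 N/mm
W = mg = 4.6 × 9.81 = 45.126 N
½kδ² − Wδ − Wh = 0 → δ = (W + √(W² + 2kWh))/k
δ = (45.126 + √(2036.4 + 58715.4))/3.5357 = (45.126 + 246.48)/3.5357 = 82.474 mm

82.5 mm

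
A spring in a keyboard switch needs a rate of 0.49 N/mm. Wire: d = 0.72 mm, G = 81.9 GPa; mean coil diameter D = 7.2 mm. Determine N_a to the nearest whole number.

15

N_a = Gd⁴/(8D³k) = (81.9×10³ × 0.72⁴)/(8 × 7.2³ × 0.49)
    = 22009.7 / 1463.13 = 15.04 → 15 coils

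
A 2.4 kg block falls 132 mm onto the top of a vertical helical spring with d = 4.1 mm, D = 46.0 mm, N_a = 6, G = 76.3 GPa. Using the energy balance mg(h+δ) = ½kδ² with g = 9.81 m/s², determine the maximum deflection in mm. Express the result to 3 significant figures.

42.2 mm

k = Gd⁴/(8D³N_a) = (76.3×10³)(4.1⁴)/(8·46.0³·6) = 4.6147 N/mm
W = mg = 2.4 × 9.81 = 23.544 N
½kδ² − Wδ − Wh = 0 → δ = (W + √(W² + 2kWh))/k
δ = (23.544 + √(554.32 + 28683.3))/4.6147 = (23.544 + 170.99)/4.6147 = 42.155 mm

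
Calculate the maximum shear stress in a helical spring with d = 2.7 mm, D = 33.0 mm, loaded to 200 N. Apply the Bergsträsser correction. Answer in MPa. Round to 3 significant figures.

Spring index C = D/d = 33.0/2.7 = 12.2222
K_B = (4C+2)/(4C−3) = 50.889/45.889 = 1.1090
τ₀ = 8FD/(πd³) = 8·200·33.0/(π·2.7³) = 52800/61.836 = 853.87 MPa
τ_max = K·τ₀ = 1.1090 × 853.87 = 946.91 MPa

947 MPa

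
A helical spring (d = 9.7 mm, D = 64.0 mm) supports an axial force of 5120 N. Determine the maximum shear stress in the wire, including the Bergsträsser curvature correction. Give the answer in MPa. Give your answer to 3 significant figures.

1110 MPa

Spring index C = D/d = 64.0/9.7 = 6.5979
K_B = (4C+2)/(4C−3) = 28.392/23.392 = 1.2138
τ₀ = 8FD/(πd³) = 8·5120·64.0/(π·9.7³) = 2.62144e+06/2867.2 = 914.27 MPa
τ_max = K·τ₀ = 1.2138 × 914.27 = 1109.7 MPa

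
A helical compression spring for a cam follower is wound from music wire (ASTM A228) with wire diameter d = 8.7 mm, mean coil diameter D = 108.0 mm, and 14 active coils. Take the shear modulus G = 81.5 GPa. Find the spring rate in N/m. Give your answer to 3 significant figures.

k = Gd⁴/(8D³N_a) = (81.5×10³ × 8.7⁴) / (8 × 108.0³ × 14)
  = 4.66912e+08 / 1.41088e+08 = 3.3094 N/mm = 3309.4 N/m

3310 N/m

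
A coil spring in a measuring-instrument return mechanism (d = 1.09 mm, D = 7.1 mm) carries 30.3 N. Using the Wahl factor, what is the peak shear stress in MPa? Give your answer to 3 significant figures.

521 MPa

Spring index C = D/d = 7.1/1.09 = 6.5138
K_W = (4C−1)/(4C−4) + 0.615/C = 25.055/22.055 + 0.0944 = 1.2304
τ₀ = 8FD/(πd³) = 8·30.3·7.1/(π·1.09³) = 1721.04/4.0685 = 423.02 MPa
τ_max = K·τ₀ = 1.2304 × 423.02 = 520.5 MPa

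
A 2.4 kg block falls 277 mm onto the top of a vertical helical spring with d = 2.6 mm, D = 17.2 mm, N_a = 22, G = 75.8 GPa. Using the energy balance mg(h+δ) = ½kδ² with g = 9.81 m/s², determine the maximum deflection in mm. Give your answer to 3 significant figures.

64.5 mm

k = Gd⁴/(8D³N_a) = (75.8×10³)(2.6⁴)/(8·17.2³·22) = 3.8678 N/mm
W = mg = 2.4 × 9.81 = 23.544 N
½kδ² − Wδ − Wh = 0 → δ = (W + √(W² + 2kWh))/k
δ = (23.544 + √(554.32 + 50449.2))/3.8678 = (23.544 + 225.84)/3.8678 = 64.477 mm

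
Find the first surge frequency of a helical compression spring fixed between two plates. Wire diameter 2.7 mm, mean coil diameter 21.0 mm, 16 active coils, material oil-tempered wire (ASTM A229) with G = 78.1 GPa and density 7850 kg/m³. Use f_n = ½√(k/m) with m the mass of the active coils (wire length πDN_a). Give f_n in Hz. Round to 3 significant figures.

k = Gd⁴/(8D³N_a) = (78.1×10³)(2.7⁴)/(8·21.0³·16) = 3.5014 N/mm = 3501.4 N/m
Wire length L = πDN_a = π·21.0·16 = 1055.6 mm
m = ρ·(πd²/4)·L = 7850 × 5.7256×10⁻⁶ m² × 1.0556 m = 0.047443 kg
f_n = ½√(k/m) = 0.5·√(3501.4/0.047443) = 0.5·√(73801) = 135.83 Hz

136 Hz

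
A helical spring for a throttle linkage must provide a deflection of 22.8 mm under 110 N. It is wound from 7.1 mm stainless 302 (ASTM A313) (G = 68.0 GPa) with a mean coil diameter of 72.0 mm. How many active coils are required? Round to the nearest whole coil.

12

Required rate k = F/δ = 110/22.8 = 4.8246 N/mm
N_a = Gd⁴/(8D³k) = (68.0×10³ × 7.1⁴)/(8 × 72.0³ × 4.8246)
    = 1.72799e+08 / 1.44061e+07 = 11.99 → 12 coils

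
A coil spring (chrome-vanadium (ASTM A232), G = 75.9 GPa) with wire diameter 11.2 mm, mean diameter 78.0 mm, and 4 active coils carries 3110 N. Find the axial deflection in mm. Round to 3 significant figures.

39.5 mm

k = Gd⁴/(8D³N_a) = (75.9×10³)(11.2⁴)/(8·78.0³·4) = 78.647 N/mm
δ = F/k = 3110 / 78.647 = 39.544 mm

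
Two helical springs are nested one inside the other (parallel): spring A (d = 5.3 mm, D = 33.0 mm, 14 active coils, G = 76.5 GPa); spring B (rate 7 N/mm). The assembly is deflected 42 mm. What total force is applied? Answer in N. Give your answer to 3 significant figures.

k_A = Gd⁴/(8D³N_a) = (76.5×10³)(5.3⁴)/(8·33.0³·14) = 14.997 N/mm
Parallel: k_eq = 14.997 + 7 = 21.997 N/mm
F = k_eq·δ = 21.997·42 = 923.87 N

924 N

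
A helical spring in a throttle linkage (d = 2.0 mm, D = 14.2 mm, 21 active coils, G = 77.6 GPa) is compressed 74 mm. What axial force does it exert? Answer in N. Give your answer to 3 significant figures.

k = Gd⁴/(8D³N_a) = (77.6×10³)(2.0⁴)/(8·14.2³·21) = 2.5811 N/mm
F = k·δ = 2.5811 × 74 = 191 N

191 N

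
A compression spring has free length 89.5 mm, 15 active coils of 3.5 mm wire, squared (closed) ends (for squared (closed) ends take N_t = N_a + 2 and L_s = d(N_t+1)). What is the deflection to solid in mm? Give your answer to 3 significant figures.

26.5 mm

N_t = 17; L_s = 3.5·18 = 63 mm
δ_solid = L₀ − L_s = 89.5 − 63 = 26.5 mm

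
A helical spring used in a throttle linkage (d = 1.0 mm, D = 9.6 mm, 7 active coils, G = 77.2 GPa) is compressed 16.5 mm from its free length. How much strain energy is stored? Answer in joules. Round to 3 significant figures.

0.212 J

k = Gd⁴/(8D³N_a) = (77.2×10³)(1.0⁴)/(8·9.6³·7) = 1.5582 N/mm
U = ½kδ² = 0.5 × 1.5582 × 16.5² = 212.11 N·mm = 0.21211 J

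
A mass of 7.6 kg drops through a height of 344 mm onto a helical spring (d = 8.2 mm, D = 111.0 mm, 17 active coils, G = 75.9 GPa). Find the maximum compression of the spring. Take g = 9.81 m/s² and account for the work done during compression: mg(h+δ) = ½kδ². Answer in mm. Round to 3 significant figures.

k = Gd⁴/(8D³N_a) = (75.9×10³)(8.2⁴)/(8·111.0³·17) = 1.845 N/mm
W = mg = 7.6 × 9.81 = 74.556 N
½kδ² − Wδ − Wh = 0 → δ = (W + √(W² + 2kWh))/k
δ = (74.556 + √(5558.6 + 94636.9))/1.845 = (74.556 + 316.54)/1.845 = 211.98 mm

212 mm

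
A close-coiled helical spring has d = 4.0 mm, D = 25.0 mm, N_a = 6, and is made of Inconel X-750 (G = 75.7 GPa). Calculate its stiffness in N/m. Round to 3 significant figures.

k = Gd⁴/(8D³N_a) = (75.7×10³ × 4.0⁴) / (8 × 25.0³ × 6)
  = 1.93792e+07 / 750000 = 25.839 N/mm = 25839 N/m

25800 N/m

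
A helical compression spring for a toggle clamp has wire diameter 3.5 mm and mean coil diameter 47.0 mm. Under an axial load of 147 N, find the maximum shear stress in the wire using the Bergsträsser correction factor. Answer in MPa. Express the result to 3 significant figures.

Spring index C = D/d = 47.0/3.5 = 13.4286
K_B = (4C+2)/(4C−3) = 55.714/50.714 = 1.0986
τ₀ = 8FD/(πd³) = 8·147·47.0/(π·3.5³) = 55272/134.7 = 410.35 MPa
τ_max = K·τ₀ = 1.0986 × 410.35 = 450.8 MPa

451 MPa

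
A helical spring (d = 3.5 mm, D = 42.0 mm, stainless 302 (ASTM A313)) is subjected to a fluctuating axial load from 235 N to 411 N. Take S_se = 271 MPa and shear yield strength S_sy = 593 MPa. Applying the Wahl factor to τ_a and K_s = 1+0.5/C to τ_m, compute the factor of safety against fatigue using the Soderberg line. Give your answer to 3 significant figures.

C = D/d = 42.0/3.5 = 12.0000; K_W = (4C−1)/(4C−4)+0.615/C = 1.1194; K_s = 1+0.5/C = 1.0417
F_a = (F_max−F_min)/2 = 88 N; F_m = (F_max+F_min)/2 = 323 N
τ_a = K_W·8F_aD/(πd³) = 1.1194 × 219.52 = 245.73 MPa
τ_m = K_s·8F_mD/(πd³) = 1.0417 × 805.73 = 839.3 MPa
Soderberg: 1/n_f = τ_a/S_se + τ_m/S_sy = 245.73/271 + 839.3/593 = 0.90677 + 1.41534 = 2.3221
n_f = 1/2.3221 = 0.4306

0.431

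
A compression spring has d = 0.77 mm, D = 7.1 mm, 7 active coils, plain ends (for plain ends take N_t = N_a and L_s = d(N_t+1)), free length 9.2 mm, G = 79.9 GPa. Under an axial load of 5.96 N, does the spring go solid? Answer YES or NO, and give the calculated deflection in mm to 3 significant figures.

YES, δ = 4.25 mm

k = Gd⁴/(8D³N_a) = (79.9×10³)(0.77⁴)/(8·7.1³·7) = 1.4013 N/mm
N_t = 7; L_s = 0.77·8 = 6.16 mm; δ_solid = L₀ − L_s = 9.2 − 6.16 = 3.04 mm
δ = F/k = 5.96/1.4013 = 4.253 mm
δ ≥ δ_solid → spring goes solid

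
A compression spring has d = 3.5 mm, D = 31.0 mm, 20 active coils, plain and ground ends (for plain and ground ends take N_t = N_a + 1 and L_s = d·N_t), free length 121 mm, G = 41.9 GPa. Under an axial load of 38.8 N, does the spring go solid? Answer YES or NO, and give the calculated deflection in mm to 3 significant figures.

k = Gd⁴/(8D³N_a) = (41.9×10³)(3.5⁴)/(8·31.0³·20) = 1.3191 N/mm
N_t = 21; L_s = 3.5·21 = 73.5 mm; δ_solid = L₀ − L_s = 121 − 73.5 = 47.5 mm
δ = F/k = 38.8/1.3191 = 29.414 mm
δ < δ_solid → spring does not go solid

NO, δ = 29.4 mm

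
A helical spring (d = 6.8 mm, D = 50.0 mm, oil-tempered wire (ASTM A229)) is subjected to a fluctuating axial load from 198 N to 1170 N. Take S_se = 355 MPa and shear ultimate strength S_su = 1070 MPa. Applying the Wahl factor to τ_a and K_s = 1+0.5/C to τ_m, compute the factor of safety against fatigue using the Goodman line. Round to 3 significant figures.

1.06

C = D/d = 50.0/6.8 = 7.3529; K_W = (4C−1)/(4C−4)+0.615/C = 1.2017; K_s = 1+0.5/C = 1.0680
F_a = (F_max−F_min)/2 = 486 N; F_m = (F_max+F_min)/2 = 684 N
τ_a = K_W·8F_aD/(πd³) = 1.2017 × 196.8 = 236.49 MPa
τ_m = K_s·8F_mD/(πd³) = 1.0680 × 276.97 = 295.81 MPa
Goodman: 1/n_f = τ_a/S_se + τ_m/S_su = 236.49/355 + 295.81/1070 = 0.66617 + 0.27646 = 0.94263
n_f = 1/0.94263 = 1.061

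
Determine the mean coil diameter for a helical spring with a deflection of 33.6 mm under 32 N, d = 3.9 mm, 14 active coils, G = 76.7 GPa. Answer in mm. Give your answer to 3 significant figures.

Required rate k = F/δ = 32/33.6 = 0.95238 N/mm
D = (Gd⁴/(8N_a·k))^(1/3) = (76.7×10³·3.9⁴/(8·14·0.95238))^(1/3)
  = (166351)^(1/3) = 54.9973 mm

55.0 mm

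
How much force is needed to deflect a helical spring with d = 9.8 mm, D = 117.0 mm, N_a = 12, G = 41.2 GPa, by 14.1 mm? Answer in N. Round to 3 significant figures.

k = Gd⁴/(8D³N_a) = (41.2×10³)(9.8⁴)/(8·117.0³·12) = 2.4716 N/mm
F = k·δ = 2.4716 × 14.1 = 34.849 N

34.8 N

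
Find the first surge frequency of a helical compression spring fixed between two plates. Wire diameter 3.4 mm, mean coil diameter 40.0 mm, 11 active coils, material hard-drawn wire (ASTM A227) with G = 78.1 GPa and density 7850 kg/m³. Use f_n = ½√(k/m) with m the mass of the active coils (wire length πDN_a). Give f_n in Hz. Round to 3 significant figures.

68.6 Hz

k = Gd⁴/(8D³N_a) = (78.1×10³)(3.4⁴)/(8·40.0³·11) = 1.8531 N/mm = 1853.1 N/m
Wire length L = πDN_a = π·40.0·11 = 1382.3 mm
m = ρ·(πd²/4)·L = 7850 × 9.0792×10⁻⁶ m² × 1.3823 m = 0.098519 kg
f_n = ½√(k/m) = 0.5·√(1853.1/0.098519) = 0.5·√(18810) = 68.574 Hz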